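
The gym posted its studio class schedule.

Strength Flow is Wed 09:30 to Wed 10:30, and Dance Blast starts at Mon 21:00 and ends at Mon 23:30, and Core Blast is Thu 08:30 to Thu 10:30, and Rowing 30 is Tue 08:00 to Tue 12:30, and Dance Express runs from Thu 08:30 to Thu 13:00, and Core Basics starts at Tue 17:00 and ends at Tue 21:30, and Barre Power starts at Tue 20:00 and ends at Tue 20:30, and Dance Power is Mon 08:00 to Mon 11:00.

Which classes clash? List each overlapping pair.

Barre Power & Core Basics, Core Blast & Dance Express

Sorted by start: Dance Power, Dance Blast, Rowing 30, Core Basics, Barre Power, Strength Flow, Dance Express, Core Blast.
Dance Blast starts after Dance Power ends — done with Dance Power.
Rowing 30 starts after Dance Blast ends — done with Dance Blast.
Core Basics starts after Rowing 30 ends — done with Rowing 30.
Barre Power starts before Core Basics ends → Core Basics and Barre Power overlap.
Strength Flow starts after Core Basics ends — done with Core Basics.
Strength Flow starts after Barre Power ends — done with Barre Power.
Dance Express starts after Strength Flow ends — done with Strength Flow.
Core Blast starts before Dance Express ends → Dance Express and Core Blast overlap.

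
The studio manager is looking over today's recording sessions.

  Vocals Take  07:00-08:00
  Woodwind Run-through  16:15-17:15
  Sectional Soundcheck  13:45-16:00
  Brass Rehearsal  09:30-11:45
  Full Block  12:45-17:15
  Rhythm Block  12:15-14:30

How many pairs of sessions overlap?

Check each pair: they overlap iff neither finishes before the other starts.
Sorted by start: Vocals Take, Brass Rehearsal, Rhythm Block, Full Block, Sectional Soundcheck, Woodwind Run-through.
Brass Rehearsal starts after Vocals Take ends — done with Vocals Take.
Rhythm Block starts after Brass Rehearsal ends — done with Brass Rehearsal.
Full Block starts before Rhythm Block ends → Rhythm Block and Full Block overlap.
Sectional Soundcheck starts before Rhythm Block ends → Rhythm Block and Sectional Soundcheck overlap.
Woodwind Run-through starts after Rhythm Block ends.
Sectional Soundcheck starts before Full Block ends → Full Block and Sectional Soundcheck overlap.
Woodwind Run-through starts before Full Block ends → Full Block and Woodwind Run-through overlap.
Woodwind Run-through starts after Sectional Soundcheck ends.
Overlapping pairs: Full Block & Rhythm Block, Full Block & Sectional Soundcheck, Full Block & Woodwind Run-through, Rhythm Block & Sectional Soundcheck — 4 in total.

4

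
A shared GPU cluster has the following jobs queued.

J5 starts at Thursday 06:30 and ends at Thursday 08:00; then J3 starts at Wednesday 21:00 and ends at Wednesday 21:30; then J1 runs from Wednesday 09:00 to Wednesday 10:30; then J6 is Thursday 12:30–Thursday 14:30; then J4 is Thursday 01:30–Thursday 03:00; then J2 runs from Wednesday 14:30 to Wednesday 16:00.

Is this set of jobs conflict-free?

Yes

Sorted by start: J1, J2, J3, J4, J5, J6.
J2 starts after J1 ends; J1 is clear from here.
J3 starts after J2 ends; J2 is clear from here.
J4 starts after J3 ends; J3 is clear from here.
J5 starts after J4 ends; J4 is clear from here.
J6 starts after J5 ends.
Every pair is clear; the schedule has no overlaps.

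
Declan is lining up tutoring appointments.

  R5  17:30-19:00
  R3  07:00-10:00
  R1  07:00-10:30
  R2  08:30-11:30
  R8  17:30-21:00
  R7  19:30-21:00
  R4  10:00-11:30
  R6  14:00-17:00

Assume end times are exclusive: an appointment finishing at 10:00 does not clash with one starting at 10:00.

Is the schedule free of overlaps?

No

Two intervals overlap when each starts before the other ends.
Sorted by start: R1, R3, R2, R4, R6, R5, R8, R7.
R3 starts before R1 ends → R1 and R3 overlap.
That's a conflict, so the schedule is not conflict-free.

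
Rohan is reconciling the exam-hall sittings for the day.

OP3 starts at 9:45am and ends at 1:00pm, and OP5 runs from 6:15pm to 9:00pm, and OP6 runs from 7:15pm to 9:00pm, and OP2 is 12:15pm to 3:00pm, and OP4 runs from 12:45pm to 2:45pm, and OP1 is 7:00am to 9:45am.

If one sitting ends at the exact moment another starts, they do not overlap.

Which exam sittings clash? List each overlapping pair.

OP2 & OP3, OP2 & OP4, OP3 & OP4, OP5 & OP6

Two intervals overlap when each starts before the other ends.
Sorted by start: OP1, OP3, OP2, OP4, OP5, OP6.
OP3 starts exactly when OP1 ends (back-to-back, no overlap), so nothing later overlaps OP1 either.
OP2 starts before OP3 ends → OP3 and OP2 overlap.
OP4 starts before OP3 ends → OP3 and OP4 overlap.
OP5 starts after OP3 ends, so nothing later overlaps OP3 either.
OP4 starts before OP2 ends → OP2 and OP4 overlap.
OP5 starts after OP2 ends, so nothing later overlaps OP2 either.
OP5 starts after OP4 ends, so nothing later overlaps OP4 either.
OP6 starts before OP5 ends → OP5 and OP6 overlap.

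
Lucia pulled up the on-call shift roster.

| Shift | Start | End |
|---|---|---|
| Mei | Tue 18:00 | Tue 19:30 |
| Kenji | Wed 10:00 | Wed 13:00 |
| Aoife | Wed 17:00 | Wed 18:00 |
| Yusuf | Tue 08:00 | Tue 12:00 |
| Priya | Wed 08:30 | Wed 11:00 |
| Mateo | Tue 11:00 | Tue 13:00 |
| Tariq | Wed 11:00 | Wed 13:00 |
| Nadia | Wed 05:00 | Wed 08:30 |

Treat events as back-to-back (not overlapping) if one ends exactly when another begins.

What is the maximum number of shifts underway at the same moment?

Sweep the timeline, counting +1 at each start and −1 at each end (ends before starts at a tie):
Tue 08:00 start Yusuf → 1
Tue 11:00 start Mateo → 2
Tue 12:00 end Yusuf → 1
Tue 13:00 end Mateo → 0
Tue 18:00 start Mei → 1
Tue 19:30 end Mei → 0
Wed 05:00 start Nadia → 1
Wed 08:30 end Nadia → 0
Wed 08:30 start Priya → 1
Wed 10:00 start Kenji → 2
Wed 11:00 end Priya → 1
Wed 11:00 start Tariq → 2
Wed 13:00 end Kenji → 1
Wed 13:00 end Tariq → 0
Wed 17:00 start Aoife → 1
Wed 18:00 end Aoife → 0
Peak is 2, at Tue 11:00 (Mateo, Yusuf).

2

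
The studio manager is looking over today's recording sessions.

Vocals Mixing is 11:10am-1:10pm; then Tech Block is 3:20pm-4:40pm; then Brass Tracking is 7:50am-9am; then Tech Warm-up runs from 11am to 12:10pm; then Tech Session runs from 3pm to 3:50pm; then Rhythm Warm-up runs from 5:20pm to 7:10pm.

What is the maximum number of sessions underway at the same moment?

2

Sweep the timeline, counting +1 at each start and −1 at each end (ends before starts at a tie):
7:50am start Brass Tracking → 1
9am end Brass Tracking → 0
11am start Tech Warm-up → 1
11:10am start Vocals Mixing → 2
12:10pm end Tech Warm-up → 1
1:10pm end Vocals Mixing → 0
3pm start Tech Session → 1
3:20pm start Tech Block → 2
3:50pm end Tech Session → 1
4:40pm end Tech Block → 0
5:20pm start Rhythm Warm-up → 1
7:10pm end Rhythm Warm-up → 0
Peak is 2, at 11:10am (Tech Warm-up, Vocals Mixing).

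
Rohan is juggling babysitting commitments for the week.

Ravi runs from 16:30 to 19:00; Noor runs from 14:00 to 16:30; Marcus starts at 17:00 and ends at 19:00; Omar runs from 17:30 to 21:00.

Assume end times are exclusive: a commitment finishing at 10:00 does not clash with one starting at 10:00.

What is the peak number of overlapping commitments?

3

Sort all start/end points and keep a running count:
14:00 start Noor → 1
16:30 end Noor → 0
16:30 start Ravi → 1
17:00 start Marcus → 2
17:30 start Omar → 3
19:00 end Marcus → 2
19:00 end Ravi → 1
21:00 end Omar → 0
Peak is 3, at 17:30 (Marcus, Omar, Ravi).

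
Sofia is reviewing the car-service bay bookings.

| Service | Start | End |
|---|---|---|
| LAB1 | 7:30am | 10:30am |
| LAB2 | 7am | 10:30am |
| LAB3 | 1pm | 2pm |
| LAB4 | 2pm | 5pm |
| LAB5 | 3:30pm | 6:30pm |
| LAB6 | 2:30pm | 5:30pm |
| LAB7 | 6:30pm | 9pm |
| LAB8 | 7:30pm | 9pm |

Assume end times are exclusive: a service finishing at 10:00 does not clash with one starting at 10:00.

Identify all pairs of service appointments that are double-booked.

LAB1 & LAB2, LAB4 & LAB5, LAB4 & LAB6, LAB5 & LAB6, LAB7 & LAB8

Two intervals overlap when each starts before the other ends.
Sorted by start: LAB2, LAB1, LAB3, LAB4, LAB6, LAB5, LAB7, LAB8.
LAB1 starts before LAB2 ends → LAB2 and LAB1 overlap.
LAB3 starts after LAB2 ends; LAB2 is clear from here.
LAB3 starts after LAB1 ends; LAB1 is clear from here.
LAB4 starts exactly when LAB3 ends (back-to-back, no overlap); LAB3 is clear from here.
LAB6 starts before LAB4 ends → LAB4 and LAB6 overlap.
LAB5 starts before LAB4 ends → LAB4 and LAB5 overlap.
LAB7 starts after LAB4 ends; LAB4 is clear from here.
LAB5 starts before LAB6 ends → LAB6 and LAB5 overlap.
LAB7 starts after LAB6 ends; LAB6 is clear from here.
LAB7 starts exactly when LAB5 ends (back-to-back, no overlap); LAB5 is clear from here.
LAB8 starts before LAB7 ends → LAB7 and LAB8 overlap.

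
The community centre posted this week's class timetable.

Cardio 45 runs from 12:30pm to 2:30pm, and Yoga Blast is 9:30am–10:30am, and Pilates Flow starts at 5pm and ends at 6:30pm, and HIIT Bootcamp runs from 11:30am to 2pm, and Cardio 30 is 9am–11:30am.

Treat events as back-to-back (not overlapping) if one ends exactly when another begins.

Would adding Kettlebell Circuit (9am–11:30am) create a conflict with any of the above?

Cardio 30: starts 9am before Kettlebell Circuit ends 11:30am, and ends 11:30am after Kettlebell Circuit starts 9am → overlap.
Yoga Blast: starts 9:30am before Kettlebell Circuit ends 11:30am, and ends 10:30am after Kettlebell Circuit starts 9am → overlap.
HIIT Bootcamp: starts 11:30am at or after Kettlebell Circuit ends 11:30am → clear.
Cardio 45: starts 12:30pm at or after Kettlebell Circuit ends 11:30am → clear.
Pilates Flow: starts 5pm at or after Kettlebell Circuit ends 11:30am → clear.
Kettlebell Circuit overlaps Cardio 30, Yoga Blast.

Yes — it overlaps Cardio 30, Yoga Blast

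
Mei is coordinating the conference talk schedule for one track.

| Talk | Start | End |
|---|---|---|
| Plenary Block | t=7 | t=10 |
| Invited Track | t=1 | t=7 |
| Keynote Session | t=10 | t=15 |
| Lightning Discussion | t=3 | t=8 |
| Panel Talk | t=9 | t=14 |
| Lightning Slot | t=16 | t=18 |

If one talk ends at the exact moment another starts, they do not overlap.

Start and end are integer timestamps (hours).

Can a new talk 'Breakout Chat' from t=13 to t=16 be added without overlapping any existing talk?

Invited Track: ends t=7 at or before Breakout Chat starts t=13 → clear.
Lightning Discussion: ends t=8 at or before Breakout Chat starts t=13 → clear.
Plenary Block: ends t=10 at or before Breakout Chat starts t=13 → clear.
Panel Talk: starts t=9 before Breakout Chat ends t=16, and ends t=14 after Breakout Chat starts t=13 → overlap.
Keynote Session: starts t=10 before Breakout Chat ends t=16, and ends t=15 after Breakout Chat starts t=13 → overlap.
Lightning Slot: starts t=16 at or after Breakout Chat ends t=16 → clear.
Breakout Chat overlaps Keynote Session, Panel Talk.

No — it overlaps Keynote Session, Panel Talk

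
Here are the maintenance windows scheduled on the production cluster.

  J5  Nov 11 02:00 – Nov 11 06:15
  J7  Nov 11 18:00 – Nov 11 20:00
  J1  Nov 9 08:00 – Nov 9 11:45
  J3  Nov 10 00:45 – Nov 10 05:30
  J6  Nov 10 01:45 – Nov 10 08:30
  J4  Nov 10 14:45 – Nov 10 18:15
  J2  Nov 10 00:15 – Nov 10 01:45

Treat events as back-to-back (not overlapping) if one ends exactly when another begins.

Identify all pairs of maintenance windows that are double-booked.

Check each pair: they overlap iff neither finishes before the other starts.
Sorted by start: J1, J2, J3, J6, J4, J5, J7.
J2 starts after J1 ends — done with J1.
J3 starts before J2 ends → J2 and J3 overlap.
J6 starts exactly when J2 ends (back-to-back, no overlap) — done with J2.
J6 starts before J3 ends → J3 and J6 overlap.
J4 starts after J3 ends — done with J3.
J4 starts after J6 ends — done with J6.
J5 starts after J4 ends — done with J4.
J7 starts after J5 ends.

J2 & J3, J3 & J6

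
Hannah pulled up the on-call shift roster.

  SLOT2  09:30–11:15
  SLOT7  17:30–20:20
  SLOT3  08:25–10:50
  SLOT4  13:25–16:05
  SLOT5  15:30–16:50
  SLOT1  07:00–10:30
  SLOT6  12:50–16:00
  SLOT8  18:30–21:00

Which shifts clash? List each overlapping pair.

Two intervals overlap when each starts before the other ends.
Sorted by start: SLOT1, SLOT3, SLOT2, SLOT6, SLOT4, SLOT5, SLOT7, SLOT8.
SLOT3 starts before SLOT1 ends → SLOT1 and SLOT3 overlap.
SLOT2 starts before SLOT1 ends → SLOT1 and SLOT2 overlap.
SLOT6 starts after SLOT1 ends, so nothing later overlaps SLOT1 either.
SLOT2 starts before SLOT3 ends → SLOT3 and SLOT2 overlap.
SLOT6 starts after SLOT3 ends, so nothing later overlaps SLOT3 either.
SLOT6 starts after SLOT2 ends, so nothing later overlaps SLOT2 either.
SLOT4 starts before SLOT6 ends → SLOT6 and SLOT4 overlap.
SLOT5 starts before SLOT6 ends → SLOT6 and SLOT5 overlap.
SLOT7 starts after SLOT6 ends, so nothing later overlaps SLOT6 either.
SLOT5 starts before SLOT4 ends → SLOT4 and SLOT5 overlap.
SLOT7 starts after SLOT4 ends, so nothing later overlaps SLOT4 either.
SLOT7 starts after SLOT5 ends, so nothing later overlaps SLOT5 either.
SLOT8 starts before SLOT7 ends → SLOT7 and SLOT8 overlap.

SLOT1 & SLOT2, SLOT1 & SLOT3, SLOT2 & SLOT3, SLOT4 & SLOT5, SLOT4 & SLOT6, SLOT5 & SLOT6, SLOT7 & SLOT8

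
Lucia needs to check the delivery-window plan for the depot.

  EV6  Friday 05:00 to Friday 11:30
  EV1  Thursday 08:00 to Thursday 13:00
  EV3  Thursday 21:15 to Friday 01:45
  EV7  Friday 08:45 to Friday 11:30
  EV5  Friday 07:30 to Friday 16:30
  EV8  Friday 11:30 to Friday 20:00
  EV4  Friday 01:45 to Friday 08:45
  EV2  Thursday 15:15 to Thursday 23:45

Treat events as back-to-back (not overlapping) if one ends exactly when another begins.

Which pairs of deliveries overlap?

EV2 & EV3, EV4 & EV5, EV4 & EV6, EV5 & EV6, EV5 & EV7, EV5 & EV8, EV6 & EV7

Sorted by start: EV1, EV2, EV3, EV4, EV6, EV5, EV7, EV8.
EV2 starts after EV1 ends — done with EV1.
EV3 starts before EV2 ends → EV2 and EV3 overlap.
EV4 starts after EV2 ends — done with EV2.
EV4 starts exactly when EV3 ends (back-to-back, no overlap) — done with EV3.
EV6 starts before EV4 ends → EV4 and EV6 overlap.
EV5 starts before EV4 ends → EV4 and EV5 overlap.
EV7 starts exactly when EV4 ends (back-to-back, no overlap) — done with EV4.
EV5 starts before EV6 ends → EV6 and EV5 overlap.
EV7 starts before EV6 ends → EV6 and EV7 overlap.
EV8 starts exactly when EV6 ends (back-to-back, no overlap).
EV7 starts before EV5 ends → EV5 and EV7 overlap.
EV8 starts before EV5 ends → EV5 and EV8 overlap.
EV8 starts exactly when EV7 ends (back-to-back, no overlap).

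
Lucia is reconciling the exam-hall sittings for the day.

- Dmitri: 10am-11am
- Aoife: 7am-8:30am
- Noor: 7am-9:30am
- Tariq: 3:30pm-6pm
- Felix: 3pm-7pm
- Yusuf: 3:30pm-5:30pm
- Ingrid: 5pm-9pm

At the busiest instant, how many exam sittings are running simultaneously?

4

Sort all start/end points and keep a running count:
7am start Aoife → 1
7am start Noor → 2
8:30am end Aoife → 1
9:30am end Noor → 0
10am start Dmitri → 1
11am end Dmitri → 0
3pm start Felix → 1
3:30pm start Tariq → 2
3:30pm start Yusuf → 3
5pm start Ingrid → 4
5:30pm end Yusuf → 3
6pm end Tariq → 2
7pm end Felix → 1
9pm end Ingrid → 0
Peak is 4, at 5pm (Felix, Ingrid, Tariq, Yusuf).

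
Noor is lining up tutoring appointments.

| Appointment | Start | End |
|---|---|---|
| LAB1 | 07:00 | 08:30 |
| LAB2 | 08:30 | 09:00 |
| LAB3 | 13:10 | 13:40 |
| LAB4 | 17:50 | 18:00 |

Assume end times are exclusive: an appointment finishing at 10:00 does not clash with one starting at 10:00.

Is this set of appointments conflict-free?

Check each pair: they overlap iff neither finishes before the other starts.
Sorted by start: LAB1, LAB2, LAB3, LAB4.
LAB2 starts exactly when LAB1 ends (back-to-back, no overlap); LAB1 is clear from here.
LAB3 starts after LAB2 ends; LAB2 is clear from here.
LAB4 starts after LAB3 ends.
Every pair is clear; the schedule has no overlaps.

Yes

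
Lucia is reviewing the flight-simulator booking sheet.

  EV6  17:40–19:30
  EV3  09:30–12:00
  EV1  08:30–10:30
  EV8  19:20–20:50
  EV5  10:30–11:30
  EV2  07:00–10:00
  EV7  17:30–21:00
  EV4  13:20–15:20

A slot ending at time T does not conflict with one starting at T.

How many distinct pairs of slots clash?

Sorted by start: EV2, EV1, EV3, EV5, EV4, EV7, EV6, EV8.
EV1 starts before EV2 ends → EV2 and EV1 overlap.
EV3 starts before EV2 ends → EV2 and EV3 overlap.
EV5 starts after EV2 ends; EV2 is clear from here.
EV3 starts before EV1 ends → EV1 and EV3 overlap.
EV5 starts exactly when EV1 ends (back-to-back, no overlap); EV1 is clear from here.
EV5 starts before EV3 ends → EV3 and EV5 overlap.
EV4 starts after EV3 ends; EV3 is clear from here.
EV4 starts after EV5 ends; EV5 is clear from here.
EV7 starts after EV4 ends; EV4 is clear from here.
EV6 starts before EV7 ends → EV7 and EV6 overlap.
EV8 starts before EV7 ends → EV7 and EV8 overlap.
EV8 starts before EV6 ends → EV6 and EV8 overlap.
Overlapping pairs: EV1 & EV2, EV1 & EV3, EV2 & EV3, EV3 & EV5, EV6 & EV7, EV6 & EV8, EV7 & EV8 — 7 in total.

7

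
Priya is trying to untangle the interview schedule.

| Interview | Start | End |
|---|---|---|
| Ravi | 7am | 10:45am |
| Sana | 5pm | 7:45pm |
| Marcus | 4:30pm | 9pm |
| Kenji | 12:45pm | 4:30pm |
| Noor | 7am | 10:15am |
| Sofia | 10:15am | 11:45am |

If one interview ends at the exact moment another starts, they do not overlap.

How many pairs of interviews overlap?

3

Sorted by start: Ravi, Noor, Sofia, Kenji, Marcus, Sana.
Noor starts before Ravi ends → Ravi and Noor overlap.
Sofia starts before Ravi ends → Ravi and Sofia overlap.
Kenji starts after Ravi ends; Ravi is clear from here.
Sofia starts exactly when Noor ends (back-to-back, no overlap); Noor is clear from here.
Kenji starts after Sofia ends; Sofia is clear from here.
Marcus starts exactly when Kenji ends (back-to-back, no overlap); Kenji is clear from here.
Sana starts before Marcus ends → Marcus and Sana overlap.
Overlapping pairs: Marcus & Sana, Noor & Ravi, Ravi & Sofia — 3 in total.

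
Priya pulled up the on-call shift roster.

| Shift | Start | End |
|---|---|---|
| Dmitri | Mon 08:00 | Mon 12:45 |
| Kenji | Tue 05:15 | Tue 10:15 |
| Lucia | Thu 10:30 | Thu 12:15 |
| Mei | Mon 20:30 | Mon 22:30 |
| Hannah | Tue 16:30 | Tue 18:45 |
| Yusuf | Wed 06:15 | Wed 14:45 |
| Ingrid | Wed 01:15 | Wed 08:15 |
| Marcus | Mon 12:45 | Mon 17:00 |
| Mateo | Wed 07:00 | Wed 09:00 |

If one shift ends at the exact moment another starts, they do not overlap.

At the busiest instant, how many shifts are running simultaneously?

Sweep the timeline, counting +1 at each start and −1 at each end (ends before starts at a tie):
Mon 08:00 start Dmitri → 1
Mon 12:45 end Dmitri → 0
Mon 12:45 start Marcus → 1
Mon 17:00 end Marcus → 0
Mon 20:30 start Mei → 1
Mon 22:30 end Mei → 0
Tue 05:15 start Kenji → 1
Tue 10:15 end Kenji → 0
Tue 16:30 start Hannah → 1
Tue 18:45 end Hannah → 0
Wed 01:15 start Ingrid → 1
Wed 06:15 start Yusuf → 2
Wed 07:00 start Mateo → 3
Wed 08:15 end Ingrid → 2
Wed 09:00 end Mateo → 1
Wed 14:45 end Yusuf → 0
Thu 10:30 start Lucia → 1
Thu 12:15 end Lucia → 0
Peak is 3, at Wed 07:00 (Ingrid, Mateo, Yusuf).

3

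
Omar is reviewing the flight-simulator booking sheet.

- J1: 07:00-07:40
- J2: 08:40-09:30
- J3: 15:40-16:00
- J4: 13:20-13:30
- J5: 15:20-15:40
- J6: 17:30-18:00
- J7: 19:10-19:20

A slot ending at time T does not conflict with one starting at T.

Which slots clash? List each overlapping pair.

Sorted by start: J1, J2, J4, J5, J3, J6, J7.
J2 starts after J1 ends; J1 is clear from here.
J4 starts after J2 ends; J2 is clear from here.
J5 starts after J4 ends; J4 is clear from here.
J3 starts exactly when J5 ends (back-to-back, no overlap); J5 is clear from here.
J6 starts after J3 ends; J3 is clear from here.
J7 starts after J6 ends.

no overlapping pairs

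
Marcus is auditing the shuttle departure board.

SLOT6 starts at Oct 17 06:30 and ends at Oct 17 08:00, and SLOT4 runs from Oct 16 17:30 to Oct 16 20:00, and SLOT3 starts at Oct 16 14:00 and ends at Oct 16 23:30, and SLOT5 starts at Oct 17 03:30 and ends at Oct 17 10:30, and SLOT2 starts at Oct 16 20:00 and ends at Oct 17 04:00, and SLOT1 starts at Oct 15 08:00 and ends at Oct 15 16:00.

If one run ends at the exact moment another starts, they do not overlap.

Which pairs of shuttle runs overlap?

SLOT2 & SLOT3, SLOT2 & SLOT5, SLOT3 & SLOT4, SLOT5 & SLOT6

Sorted by start: SLOT1, SLOT3, SLOT4, SLOT2, SLOT5, SLOT6.
SLOT3 starts after SLOT1 ends; SLOT1 is clear from here.
SLOT4 starts before SLOT3 ends → SLOT3 and SLOT4 overlap.
SLOT2 starts before SLOT3 ends → SLOT3 and SLOT2 overlap.
SLOT5 starts after SLOT3 ends; SLOT3 is clear from here.
SLOT2 starts exactly when SLOT4 ends (back-to-back, no overlap); SLOT4 is clear from here.
SLOT5 starts before SLOT2 ends → SLOT2 and SLOT5 overlap.
SLOT6 starts after SLOT2 ends.
SLOT6 starts before SLOT5 ends → SLOT5 and SLOT6 overlap.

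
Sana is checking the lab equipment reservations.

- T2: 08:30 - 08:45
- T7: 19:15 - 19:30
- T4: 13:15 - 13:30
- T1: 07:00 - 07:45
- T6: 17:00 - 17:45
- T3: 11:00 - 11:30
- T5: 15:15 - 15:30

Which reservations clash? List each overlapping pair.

no overlapping pairs

Sorted by start: T1, T2, T3, T4, T5, T6, T7.
T2 starts after T1 ends; T1 is clear from here.
T3 starts after T2 ends; T2 is clear from here.
T4 starts after T3 ends; T3 is clear from here.
T5 starts after T4 ends; T4 is clear from here.
T6 starts after T5 ends; T5 is clear from here.
T7 starts after T6 ends.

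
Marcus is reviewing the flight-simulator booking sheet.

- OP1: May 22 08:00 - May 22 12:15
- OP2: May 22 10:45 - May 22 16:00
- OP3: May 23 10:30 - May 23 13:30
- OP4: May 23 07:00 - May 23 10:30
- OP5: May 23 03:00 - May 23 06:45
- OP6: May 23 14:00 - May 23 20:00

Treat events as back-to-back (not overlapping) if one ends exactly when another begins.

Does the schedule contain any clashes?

Check each pair: they overlap iff neither finishes before the other starts.
Sorted by start: OP1, OP2, OP5, OP4, OP3, OP6.
OP2 starts before OP1 ends → OP1 and OP2 overlap.
That's a conflict, so the schedule is not conflict-free.

Yes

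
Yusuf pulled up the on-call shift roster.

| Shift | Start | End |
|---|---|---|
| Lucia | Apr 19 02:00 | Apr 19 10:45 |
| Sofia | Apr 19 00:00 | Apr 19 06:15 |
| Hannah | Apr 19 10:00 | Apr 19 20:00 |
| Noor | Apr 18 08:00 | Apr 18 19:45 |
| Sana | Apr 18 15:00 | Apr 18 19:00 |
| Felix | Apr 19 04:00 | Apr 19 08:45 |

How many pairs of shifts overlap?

5

Sorted by start: Noor, Sana, Sofia, Lucia, Felix, Hannah.
Sana starts before Noor ends → Noor and Sana overlap.
Sofia starts after Noor ends; Noor is clear from here.
Sofia starts after Sana ends; Sana is clear from here.
Lucia starts before Sofia ends → Sofia and Lucia overlap.
Felix starts before Sofia ends → Sofia and Felix overlap.
Hannah starts after Sofia ends.
Felix starts before Lucia ends → Lucia and Felix overlap.
Hannah starts before Lucia ends → Lucia and Hannah overlap.
Hannah starts after Felix ends.
Overlapping pairs: Felix & Lucia, Felix & Sofia, Hannah & Lucia, Lucia & Sofia, Noor & Sana — 5 in total.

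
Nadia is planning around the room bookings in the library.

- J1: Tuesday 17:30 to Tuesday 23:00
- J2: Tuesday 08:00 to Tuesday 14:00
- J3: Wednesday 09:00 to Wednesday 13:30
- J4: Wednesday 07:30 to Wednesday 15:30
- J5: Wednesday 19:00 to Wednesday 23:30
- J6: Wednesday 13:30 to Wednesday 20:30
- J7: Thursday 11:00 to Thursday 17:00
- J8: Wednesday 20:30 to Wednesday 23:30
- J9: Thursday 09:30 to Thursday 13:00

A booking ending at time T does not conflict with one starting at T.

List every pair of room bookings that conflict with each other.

J3 & J4, J4 & J6, J5 & J6, J5 & J8, J7 & J9

Sorted by start: J2, J1, J4, J3, J6, J5, J8, J9, J7.
J1 starts after J2 ends; J2 is clear from here.
J4 starts after J1 ends; J1 is clear from here.
J3 starts before J4 ends → J4 and J3 overlap.
J6 starts before J4 ends → J4 and J6 overlap.
J5 starts after J4 ends; J4 is clear from here.
J6 starts exactly when J3 ends (back-to-back, no overlap); J3 is clear from here.
J5 starts before J6 ends → J6 and J5 overlap.
J8 starts exactly when J6 ends (back-to-back, no overlap); J6 is clear from here.
J8 starts before J5 ends → J5 and J8 overlap.
J9 starts after J5 ends; J5 is clear from here.
J9 starts after J8 ends; J8 is clear from here.
J7 starts before J9 ends → J9 and J7 overlap.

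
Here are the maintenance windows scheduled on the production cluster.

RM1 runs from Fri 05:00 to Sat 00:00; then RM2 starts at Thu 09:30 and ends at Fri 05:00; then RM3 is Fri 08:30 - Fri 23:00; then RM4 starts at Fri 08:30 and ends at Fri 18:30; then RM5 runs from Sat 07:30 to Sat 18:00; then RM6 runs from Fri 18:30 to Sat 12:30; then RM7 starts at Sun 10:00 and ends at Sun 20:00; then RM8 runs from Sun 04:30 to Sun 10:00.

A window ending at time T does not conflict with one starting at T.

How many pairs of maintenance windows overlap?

Sorted by start: RM2, RM1, RM3, RM4, RM6, RM5, RM8, RM7.
RM1 starts exactly when RM2 ends (back-to-back, no overlap), so RM2 has no further overlaps.
RM3 starts before RM1 ends → RM1 and RM3 overlap.
RM4 starts before RM1 ends → RM1 and RM4 overlap.
RM6 starts before RM1 ends → RM1 and RM6 overlap.
RM5 starts after RM1 ends, so RM1 has no further overlaps.
RM4 starts before RM3 ends → RM3 and RM4 overlap.
RM6 starts before RM3 ends → RM3 and RM6 overlap.
RM5 starts after RM3 ends, so RM3 has no further overlaps.
RM6 starts exactly when RM4 ends (back-to-back, no overlap), so RM4 has no further overlaps.
RM5 starts before RM6 ends → RM6 and RM5 overlap.
RM8 starts after RM6 ends, so RM6 has no further overlaps.
RM8 starts after RM5 ends, so RM5 has no further overlaps.
RM7 starts exactly when RM8 ends (back-to-back, no overlap).
Overlapping pairs: RM1 & RM3, RM1 & RM4, RM1 & RM6, RM3 & RM4, RM3 & RM6, RM5 & RM6 — 6 in total.

6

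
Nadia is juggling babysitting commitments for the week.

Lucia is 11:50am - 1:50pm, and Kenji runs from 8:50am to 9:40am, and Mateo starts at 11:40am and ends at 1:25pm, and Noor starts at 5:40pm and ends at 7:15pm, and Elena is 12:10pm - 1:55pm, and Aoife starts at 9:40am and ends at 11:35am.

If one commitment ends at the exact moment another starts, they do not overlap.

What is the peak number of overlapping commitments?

Sweep the timeline, counting +1 at each start and −1 at each end (ends before starts at a tie):
8:50am start Kenji → 1
9:40am end Kenji → 0
9:40am start Aoife → 1
11:35am end Aoife → 0
11:40am start Mateo → 1
11:50am start Lucia → 2
12:10pm start Elena → 3
1:25pm end Mateo → 2
1:50pm end Lucia → 1
1:55pm end Elena → 0
5:40pm start Noor → 1
7:15pm end Noor → 0
Peak is 3, at 12:10pm (Elena, Lucia, Mateo).

3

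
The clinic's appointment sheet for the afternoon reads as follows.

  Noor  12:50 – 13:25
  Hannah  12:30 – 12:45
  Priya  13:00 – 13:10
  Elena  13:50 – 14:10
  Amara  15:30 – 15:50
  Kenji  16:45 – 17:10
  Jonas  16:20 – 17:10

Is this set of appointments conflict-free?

Two intervals overlap when each starts before the other ends.
Sorted by start: Hannah, Noor, Priya, Elena, Amara, Jonas, Kenji.
Noor starts after Hannah ends, so Hannah has no further overlaps.
Priya starts before Noor ends → Noor and Priya overlap.
That's a conflict, so the schedule is not conflict-free.

No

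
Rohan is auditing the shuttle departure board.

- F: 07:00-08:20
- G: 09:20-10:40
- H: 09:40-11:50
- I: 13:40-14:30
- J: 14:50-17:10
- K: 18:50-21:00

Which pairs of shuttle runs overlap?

Sorted by start: F, G, H, I, J, K.
G starts after F ends, so F has no further overlaps.
H starts before G ends → G and H overlap.
I starts after G ends, so G has no further overlaps.
I starts after H ends, so H has no further overlaps.
J starts after I ends, so I has no further overlaps.
K starts after J ends.

G & H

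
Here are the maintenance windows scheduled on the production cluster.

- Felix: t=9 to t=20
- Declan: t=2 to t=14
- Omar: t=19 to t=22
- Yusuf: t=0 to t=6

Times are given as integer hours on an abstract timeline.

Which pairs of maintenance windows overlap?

Declan & Felix, Declan & Yusuf, Felix & Omar

Sorted by start: Yusuf, Declan, Felix, Omar.
Declan starts before Yusuf ends → Yusuf and Declan overlap.
Felix starts after Yusuf ends; Yusuf is clear from here.
Felix starts before Declan ends → Declan and Felix overlap.
Omar starts after Declan ends.
Omar starts before Felix ends → Felix and Omar overlap.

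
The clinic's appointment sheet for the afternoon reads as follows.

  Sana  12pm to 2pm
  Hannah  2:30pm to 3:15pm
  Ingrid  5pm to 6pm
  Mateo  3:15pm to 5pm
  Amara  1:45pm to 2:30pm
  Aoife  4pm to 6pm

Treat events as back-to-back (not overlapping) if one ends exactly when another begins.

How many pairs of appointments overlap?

3

Sorted by start: Sana, Amara, Hannah, Mateo, Aoife, Ingrid.
Amara starts before Sana ends → Sana and Amara overlap.
Hannah starts after Sana ends; Sana is clear from here.
Hannah starts exactly when Amara ends (back-to-back, no overlap); Amara is clear from here.
Mateo starts exactly when Hannah ends (back-to-back, no overlap); Hannah is clear from here.
Aoife starts before Mateo ends → Mateo and Aoife overlap.
Ingrid starts exactly when Mateo ends (back-to-back, no overlap).
Ingrid starts before Aoife ends → Aoife and Ingrid overlap.
Overlapping pairs: Amara & Sana, Aoife & Ingrid, Aoife & Mateo — 3 in total.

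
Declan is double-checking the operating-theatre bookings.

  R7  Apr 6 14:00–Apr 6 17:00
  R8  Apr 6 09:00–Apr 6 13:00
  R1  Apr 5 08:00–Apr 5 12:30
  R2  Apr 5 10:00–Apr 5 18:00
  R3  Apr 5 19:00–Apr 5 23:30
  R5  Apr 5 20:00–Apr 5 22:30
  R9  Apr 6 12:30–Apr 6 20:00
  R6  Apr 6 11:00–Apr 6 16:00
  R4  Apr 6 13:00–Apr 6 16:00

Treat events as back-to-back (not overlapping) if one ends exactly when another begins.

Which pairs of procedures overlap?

Sorted by start: R1, R2, R3, R5, R8, R6, R9, R4, R7.
R2 starts before R1 ends → R1 and R2 overlap.
R3 starts after R1 ends, so nothing later overlaps R1 either.
R3 starts after R2 ends, so nothing later overlaps R2 either.
R5 starts before R3 ends → R3 and R5 overlap.
R8 starts after R3 ends, so nothing later overlaps R3 either.
R8 starts after R5 ends, so nothing later overlaps R5 either.
R6 starts before R8 ends → R8 and R6 overlap.
R9 starts before R8 ends → R8 and R9 overlap.
R4 starts exactly when R8 ends (back-to-back, no overlap), so nothing later overlaps R8 either.
R9 starts before R6 ends → R6 and R9 overlap.
R4 starts before R6 ends → R6 and R4 overlap.
R7 starts before R6 ends → R6 and R7 overlap.
R4 starts before R9 ends → R9 and R4 overlap.
R7 starts before R9 ends → R9 and R7 overlap.
R7 starts before R4 ends → R4 and R7 overlap.

R1 & R2, R3 & R5, R4 & R6, R4 & R7, R4 & R9, R6 & R7, R6 & R8, R6 & R9, R7 & R9, R8 & R9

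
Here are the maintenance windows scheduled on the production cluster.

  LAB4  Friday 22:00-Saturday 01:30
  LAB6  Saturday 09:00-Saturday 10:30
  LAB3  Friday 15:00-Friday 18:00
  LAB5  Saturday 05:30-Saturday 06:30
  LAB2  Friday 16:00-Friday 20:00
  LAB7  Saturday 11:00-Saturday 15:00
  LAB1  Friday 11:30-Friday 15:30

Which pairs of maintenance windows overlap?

LAB1 & LAB3, LAB2 & LAB3

Two intervals overlap when each starts before the other ends.
Sorted by start: LAB1, LAB3, LAB2, LAB4, LAB5, LAB6, LAB7.
LAB3 starts before LAB1 ends → LAB1 and LAB3 overlap.
LAB2 starts after LAB1 ends; LAB1 is clear from here.
LAB2 starts before LAB3 ends → LAB3 and LAB2 overlap.
LAB4 starts after LAB3 ends; LAB3 is clear from here.
LAB4 starts after LAB2 ends; LAB2 is clear from here.
LAB5 starts after LAB4 ends; LAB4 is clear from here.
LAB6 starts after LAB5 ends; LAB5 is clear from here.
LAB7 starts after LAB6 ends.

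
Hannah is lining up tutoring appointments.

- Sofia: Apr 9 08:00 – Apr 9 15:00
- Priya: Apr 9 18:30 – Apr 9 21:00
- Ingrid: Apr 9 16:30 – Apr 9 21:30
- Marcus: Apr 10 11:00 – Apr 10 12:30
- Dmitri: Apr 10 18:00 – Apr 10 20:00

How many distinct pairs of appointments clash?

Sorted by start: Sofia, Ingrid, Priya, Marcus, Dmitri.
Ingrid starts after Sofia ends — done with Sofia.
Priya starts before Ingrid ends → Ingrid and Priya overlap.
Marcus starts after Ingrid ends — done with Ingrid.
Marcus starts after Priya ends — done with Priya.
Dmitri starts after Marcus ends.
Overlapping pairs: Ingrid & Priya — 1 in total.

1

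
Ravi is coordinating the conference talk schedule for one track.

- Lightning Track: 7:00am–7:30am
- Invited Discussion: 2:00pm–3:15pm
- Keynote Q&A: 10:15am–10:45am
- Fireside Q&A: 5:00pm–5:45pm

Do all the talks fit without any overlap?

Check each pair: they overlap iff neither finishes before the other starts.
Sorted by start: Lightning Track, Keynote Q&A, Invited Discussion, Fireside Q&A.
Keynote Q&A starts after Lightning Track ends, so nothing later overlaps Lightning Track either.
Invited Discussion starts after Keynote Q&A ends, so nothing later overlaps Keynote Q&A either.
Fireside Q&A starts after Invited Discussion ends.
Every pair is clear; the schedule has no overlaps.

Yes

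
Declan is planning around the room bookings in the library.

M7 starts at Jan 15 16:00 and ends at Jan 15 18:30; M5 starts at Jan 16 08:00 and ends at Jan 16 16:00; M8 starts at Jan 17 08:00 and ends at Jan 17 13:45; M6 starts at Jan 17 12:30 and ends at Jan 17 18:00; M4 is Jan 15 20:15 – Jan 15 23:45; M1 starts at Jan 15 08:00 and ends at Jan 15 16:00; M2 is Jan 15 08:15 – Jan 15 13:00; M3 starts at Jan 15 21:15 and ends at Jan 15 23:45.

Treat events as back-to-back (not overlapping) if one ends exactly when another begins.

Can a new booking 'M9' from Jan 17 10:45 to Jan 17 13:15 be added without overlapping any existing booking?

No — it overlaps M6, M8

M1: ends Jan 15 16:00 at or before M9 starts Jan 17 10:45 → clear.
M2: ends Jan 15 13:00 at or before M9 starts Jan 17 10:45 → clear.
M7: ends Jan 15 18:30 at or before M9 starts Jan 17 10:45 → clear.
M4: ends Jan 15 23:45 at or before M9 starts Jan 17 10:45 → clear.
M3: ends Jan 15 23:45 at or before M9 starts Jan 17 10:45 → clear.
M5: ends Jan 16 16:00 at or before M9 starts Jan 17 10:45 → clear.
M8: starts Jan 17 08:00 before M9 ends Jan 17 13:15, and ends Jan 17 13:45 after M9 starts Jan 17 10:45 → overlap.
M6: starts Jan 17 12:30 before M9 ends Jan 17 13:15, and ends Jan 17 18:00 after M9 starts Jan 17 10:45 → overlap.
M9 overlaps M6, M8.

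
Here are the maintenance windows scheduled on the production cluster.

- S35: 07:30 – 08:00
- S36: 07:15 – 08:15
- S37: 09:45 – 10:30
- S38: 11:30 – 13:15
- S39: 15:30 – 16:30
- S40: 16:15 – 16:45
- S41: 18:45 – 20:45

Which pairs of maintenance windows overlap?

Two intervals overlap when each starts before the other ends.
Sorted by start: S36, S35, S37, S38, S39, S40, S41.
S35 starts before S36 ends → S36 and S35 overlap.
S37 starts after S36 ends; S36 is clear from here.
S37 starts after S35 ends; S35 is clear from here.
S38 starts after S37 ends; S37 is clear from here.
S39 starts after S38 ends; S38 is clear from here.
S40 starts before S39 ends → S39 and S40 overlap.
S41 starts after S39 ends.
S41 starts after S40 ends.

S35 & S36, S39 & S40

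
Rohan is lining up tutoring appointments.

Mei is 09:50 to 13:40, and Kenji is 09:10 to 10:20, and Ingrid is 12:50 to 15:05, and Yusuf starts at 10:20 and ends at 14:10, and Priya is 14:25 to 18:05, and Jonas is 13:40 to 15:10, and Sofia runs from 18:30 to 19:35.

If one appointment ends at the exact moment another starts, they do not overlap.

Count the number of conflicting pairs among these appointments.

Two intervals overlap when each starts before the other ends.
Sorted by start: Kenji, Mei, Yusuf, Ingrid, Jonas, Priya, Sofia.
Mei starts before Kenji ends → Kenji and Mei overlap.
Yusuf starts exactly when Kenji ends (back-to-back, no overlap) — done with Kenji.
Yusuf starts before Mei ends → Mei and Yusuf overlap.
Ingrid starts before Mei ends → Mei and Ingrid overlap.
Jonas starts exactly when Mei ends (back-to-back, no overlap) — done with Mei.
Ingrid starts before Yusuf ends → Yusuf and Ingrid overlap.
Jonas starts before Yusuf ends → Yusuf and Jonas overlap.
Priya starts after Yusuf ends — done with Yusuf.
Jonas starts before Ingrid ends → Ingrid and Jonas overlap.
Priya starts before Ingrid ends → Ingrid and Priya overlap.
Sofia starts after Ingrid ends.
Priya starts before Jonas ends → Jonas and Priya overlap.
Sofia starts after Jonas ends.
Sofia starts after Priya ends.
Overlapping pairs: Ingrid & Jonas, Ingrid & Mei, Ingrid & Priya, Ingrid & Yusuf, Jonas & Priya, Jonas & Yusuf, Kenji & Mei, Mei & Yusuf — 8 in total.

8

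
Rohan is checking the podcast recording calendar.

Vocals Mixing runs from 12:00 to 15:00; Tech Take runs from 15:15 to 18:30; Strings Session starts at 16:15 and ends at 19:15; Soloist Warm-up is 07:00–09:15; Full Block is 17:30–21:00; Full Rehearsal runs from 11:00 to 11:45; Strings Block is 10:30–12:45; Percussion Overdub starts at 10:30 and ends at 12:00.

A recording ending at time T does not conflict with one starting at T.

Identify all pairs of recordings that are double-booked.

Sorted by start: Soloist Warm-up, Strings Block, Percussion Overdub, Full Rehearsal, Vocals Mixing, Tech Take, Strings Session, Full Block.
Strings Block starts after Soloist Warm-up ends, so nothing later overlaps Soloist Warm-up either.
Percussion Overdub starts before Strings Block ends → Strings Block and Percussion Overdub overlap.
Full Rehearsal starts before Strings Block ends → Strings Block and Full Rehearsal overlap.
Vocals Mixing starts before Strings Block ends → Strings Block and Vocals Mixing overlap.
Tech Take starts after Strings Block ends, so nothing later overlaps Strings Block either.
Full Rehearsal starts before Percussion Overdub ends → Percussion Overdub and Full Rehearsal overlap.
Vocals Mixing starts exactly when Percussion Overdub ends (back-to-back, no overlap), so nothing later overlaps Percussion Overdub either.
Vocals Mixing starts after Full Rehearsal ends, so nothing later overlaps Full Rehearsal either.
Tech Take starts after Vocals Mixing ends, so nothing later overlaps Vocals Mixing either.
Strings Session starts before Tech Take ends → Tech Take and Strings Session overlap.
Full Block starts before Tech Take ends → Tech Take and Full Block overlap.
Full Block starts before Strings Session ends → Strings Session and Full Block overlap.

Full Block & Strings Session, Full Block & Tech Take, Full Rehearsal & Percussion Overdub, Full Rehearsal & Strings Block, Percussion Overdub & Strings Block, Strings Block & Vocals Mixing, Strings Session & Tech Take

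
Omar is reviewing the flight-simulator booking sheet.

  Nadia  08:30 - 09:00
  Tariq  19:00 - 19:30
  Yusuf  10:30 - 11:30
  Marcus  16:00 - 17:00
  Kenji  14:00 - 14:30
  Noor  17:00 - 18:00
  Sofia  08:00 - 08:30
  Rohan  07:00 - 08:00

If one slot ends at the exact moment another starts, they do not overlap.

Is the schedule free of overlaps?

Yes

Sorted by start: Rohan, Sofia, Nadia, Yusuf, Kenji, Marcus, Noor, Tariq.
Sofia starts exactly when Rohan ends (back-to-back, no overlap); Rohan is clear from here.
Nadia starts exactly when Sofia ends (back-to-back, no overlap); Sofia is clear from here.
Yusuf starts after Nadia ends; Nadia is clear from here.
Kenji starts after Yusuf ends; Yusuf is clear from here.
Marcus starts after Kenji ends; Kenji is clear from here.
Noor starts exactly when Marcus ends (back-to-back, no overlap); Marcus is clear from here.
Tariq starts after Noor ends.
Every pair is clear; the schedule has no overlaps.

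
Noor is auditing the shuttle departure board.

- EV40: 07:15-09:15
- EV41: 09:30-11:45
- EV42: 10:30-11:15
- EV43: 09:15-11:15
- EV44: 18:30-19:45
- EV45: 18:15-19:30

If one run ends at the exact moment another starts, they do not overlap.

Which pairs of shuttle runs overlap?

EV41 & EV42, EV41 & EV43, EV42 & EV43, EV44 & EV45

Sorted by start: EV40, EV43, EV41, EV42, EV45, EV44.
EV43 starts exactly when EV40 ends (back-to-back, no overlap); EV40 is clear from here.
EV41 starts before EV43 ends → EV43 and EV41 overlap.
EV42 starts before EV43 ends → EV43 and EV42 overlap.
EV45 starts after EV43 ends; EV43 is clear from here.
EV42 starts before EV41 ends → EV41 and EV42 overlap.
EV45 starts after EV41 ends; EV41 is clear from here.
EV45 starts after EV42 ends; EV42 is clear from here.
EV44 starts before EV45 ends → EV45 and EV44 overlap.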